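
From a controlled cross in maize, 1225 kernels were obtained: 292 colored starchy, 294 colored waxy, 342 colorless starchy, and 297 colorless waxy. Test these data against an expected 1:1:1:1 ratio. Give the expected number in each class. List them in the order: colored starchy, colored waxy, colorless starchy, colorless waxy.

Total ratio parts = 4. Expected numbers out of 1225:
  colored starchy: 1225 × 1/4 = 306.25
  colored waxy: 1225 × 1/4 = 306.25
  colorless starchy: 1225 × 1/4 = 306.25
  colorless waxy: 1225 × 1/4 = 306.25

306.25, 306.25, 306.25, 306.25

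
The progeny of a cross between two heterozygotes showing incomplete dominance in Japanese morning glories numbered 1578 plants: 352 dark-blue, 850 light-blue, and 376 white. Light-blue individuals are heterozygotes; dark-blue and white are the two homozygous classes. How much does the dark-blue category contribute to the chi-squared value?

With incomplete dominance, a heterozygote × heterozygote cross gives a 1:2:1 phenotypic ratio.
Total ratio parts = 4. Expected numbers out of 1578:
  dark-blue: 1578 × 1/4 = 394.5
  light-blue: 1578 × 2/4 = 789
  white: 1578 × 1/4 = 394.5
Contribution of dark-blue: (352 − 394.5)² / 394.5 = 4.5786

4.579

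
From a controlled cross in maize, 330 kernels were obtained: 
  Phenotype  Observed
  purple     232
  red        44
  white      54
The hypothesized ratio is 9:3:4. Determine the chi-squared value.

26.595

Total ratio parts = 16. Expected numbers out of 330:
  purple: 330 × 9/16 = 185.625
  red: 330 × 3/16 = 61.875
  white: 330 × 4/16 = 82.5
χ² = Σ (O − E)² / E
  purple: (232 − 185.625)² / 185.625 = 11.5859
  red: (44 − 61.875)² / 61.875 = 5.1639
  white: (54 − 82.5)² / 82.5 = 9.8455
χ² = 11.5859 + 5.1639 + 9.8455 = 26.5953 ≈ 26.595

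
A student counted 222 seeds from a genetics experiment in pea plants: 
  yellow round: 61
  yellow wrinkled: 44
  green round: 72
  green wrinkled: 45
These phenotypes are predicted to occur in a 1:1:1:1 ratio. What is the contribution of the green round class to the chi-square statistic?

4.905

Under the 1:1:1:1 hypothesis (Σ ratio = 4, N = 222):
  yellow round: 222 × 1/4 = 55.5
  yellow wrinkled: 222 × 1/4 = 55.5
  green round: 222 × 1/4 = 55.5
  green wrinkled: 222 × 1/4 = 55.5
Contribution of green round: (72 − 55.5)² / 55.5 = 4.9054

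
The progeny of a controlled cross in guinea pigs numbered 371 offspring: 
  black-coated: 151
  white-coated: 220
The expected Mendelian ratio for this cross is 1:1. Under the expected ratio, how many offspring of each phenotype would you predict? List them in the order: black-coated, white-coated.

185.5, 185.5

The 1:1 ratio has 2 parts, so with N = 371 the expected counts are:
  black-coated: 371 × 1/2 = 185.5
  white-coated: 371 × 1/2 = 185.5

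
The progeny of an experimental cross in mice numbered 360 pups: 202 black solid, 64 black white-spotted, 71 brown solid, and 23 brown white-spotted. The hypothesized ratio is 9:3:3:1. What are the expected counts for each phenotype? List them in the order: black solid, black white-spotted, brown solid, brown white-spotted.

Expected counts for N = 360 under a 9:3:3:1 ratio (total parts = 16):
  black solid: 360 × 9/16 = 202.5
  black white-spotted: 360 × 3/16 = 67.5
  brown solid: 360 × 3/16 = 67.5
  brown white-spotted: 360 × 1/16 = 22.5

202.5, 67.5, 67.5, 22.5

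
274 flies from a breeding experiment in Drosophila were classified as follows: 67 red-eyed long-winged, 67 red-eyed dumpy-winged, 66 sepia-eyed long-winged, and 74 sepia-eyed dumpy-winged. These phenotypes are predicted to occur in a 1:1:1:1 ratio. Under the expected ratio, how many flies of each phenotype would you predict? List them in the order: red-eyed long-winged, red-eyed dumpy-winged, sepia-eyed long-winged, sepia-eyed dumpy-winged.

68.5, 68.5, 68.5, 68.5

Under the 1:1:1:1 hypothesis (Σ ratio = 4, N = 274):
  red-eyed long-winged: 274 × 1/4 = 68.5
  red-eyed dumpy-winged: 274 × 1/4 = 68.5
  sepia-eyed long-winged: 274 × 1/4 = 68.5
  sepia-eyed dumpy-winged: 274 × 1/4 = 68.5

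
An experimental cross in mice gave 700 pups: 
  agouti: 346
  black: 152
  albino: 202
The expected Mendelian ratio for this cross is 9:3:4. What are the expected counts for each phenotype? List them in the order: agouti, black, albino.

393.75, 131.25, 175

Under the 9:3:4 hypothesis (Σ ratio = 16, N = 700):
  agouti: 700 × 9/16 = 393.75
  black: 700 × 3/16 = 131.25
  albino: 700 × 4/16 = 175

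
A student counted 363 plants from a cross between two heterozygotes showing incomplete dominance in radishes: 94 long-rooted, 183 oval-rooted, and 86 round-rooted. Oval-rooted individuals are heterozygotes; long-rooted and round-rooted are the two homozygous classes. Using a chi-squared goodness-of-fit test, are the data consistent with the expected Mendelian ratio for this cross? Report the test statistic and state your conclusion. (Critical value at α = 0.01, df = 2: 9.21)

0.377; consistent

With incomplete dominance, a heterozygote × heterozygote cross gives a 1:2:1 phenotypic ratio.
Under the 1:2:1 hypothesis (Σ ratio = 4, N = 363):
  long-rooted: 363 × 1/4 = 90.75
  oval-rooted: 363 × 2/4 = 181.5
  round-rooted: 363 × 1/4 = 90.75
χ² = Σ (O − E)² / E
  long-rooted: (94 − 90.75)² / 90.75 = 0.1164
  oval-rooted: (183 − 181.5)² / 181.5 = 0.0124
  round-rooted: (86 − 90.75)² / 90.75 = 0.2486
χ² = 0.1164 + 0.0124 + 0.2486 = 0.3774 ≈ 0.377
Degrees of freedom = 3 − 1 = 2; critical value at α = 0.01 is 9.21.
Since 0.377 < 9.21, we fail to reject the null hypothesis — the data are consistent with the 1:2:1 ratio.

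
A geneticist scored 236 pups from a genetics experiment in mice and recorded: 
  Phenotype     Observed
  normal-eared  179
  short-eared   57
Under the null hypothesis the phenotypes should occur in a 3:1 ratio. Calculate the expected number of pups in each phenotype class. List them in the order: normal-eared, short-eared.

The 3:1 ratio has 4 parts, so with N = 236 the expected counts are:
  normal-eared: 236 × 3/4 = 177
  short-eared: 236 × 1/4 = 59

177, 59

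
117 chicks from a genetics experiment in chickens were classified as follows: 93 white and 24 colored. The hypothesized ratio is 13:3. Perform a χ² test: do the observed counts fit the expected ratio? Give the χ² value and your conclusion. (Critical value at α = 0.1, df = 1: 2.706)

Expected counts for N = 117 under a 13:3 ratio (total parts = 16):
  white: 117 × 13/16 = 95.0625
  colored: 117 × 3/16 = 21.9375
χ² = Σ (O − E)² / E
  white: (93 − 95.0625)² / 95.0625 = 0.0447
  colored: (24 − 21.9375)² / 21.9375 = 0.1939
χ² = 0.0447 + 0.1939 = 0.2386 ≈ 0.239
Degrees of freedom = 2 − 1 = 1; critical value at α = 0.1 is 2.706.
Since 0.239 < 2.706, we fail to reject the null hypothesis — the data are consistent with the 13:3 ratio.

0.239; consistent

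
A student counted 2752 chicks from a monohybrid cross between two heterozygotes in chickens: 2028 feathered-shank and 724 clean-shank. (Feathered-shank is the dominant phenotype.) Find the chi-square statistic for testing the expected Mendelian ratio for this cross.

2.512

For a monohybrid cross between heterozygotes with complete dominance, the expected phenotypic ratio is 3:1.
Expected counts for N = 2752 under a 3:1 ratio (total parts = 4):
  feathered-shank: 2752 × 3/4 = 2064
  clean-shank: 2752 × 1/4 = 688
χ² = Σ (O − E)² / E
  feathered-shank: (2028 − 2064)² / 2064 = 0.6279
  clean-shank: (724 − 688)² / 688 = 1.8837
χ² = 0.6279 + 1.8837 = 2.5116 ≈ 2.512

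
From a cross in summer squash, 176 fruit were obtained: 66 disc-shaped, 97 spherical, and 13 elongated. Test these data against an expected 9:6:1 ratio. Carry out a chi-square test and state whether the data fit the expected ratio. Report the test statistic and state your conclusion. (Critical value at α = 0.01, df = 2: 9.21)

25.924; not consistent

Total ratio parts = 16. Expected numbers out of 176:
  disc-shaped: 176 × 9/16 = 99
  spherical: 176 × 6/16 = 66
  elongated: 176 × 1/16 = 11
χ² = Σ (O − E)² / E
  disc-shaped: (66 − 99)² / 99 = 11.0000
  spherical: (97 − 66)² / 66 = 14.5606
  elongated: (13 − 11)² / 11 = 0.3636
χ² = 11.0000 + 14.5606 + 0.3636 = 25.9242 ≈ 25.924
Degrees of freedom = 3 − 1 = 2; critical value at α = 0.01 is 9.21.
Since 25.924 > 9.21, we reject the null hypothesis — the data do not fit the 9:6:1 ratio.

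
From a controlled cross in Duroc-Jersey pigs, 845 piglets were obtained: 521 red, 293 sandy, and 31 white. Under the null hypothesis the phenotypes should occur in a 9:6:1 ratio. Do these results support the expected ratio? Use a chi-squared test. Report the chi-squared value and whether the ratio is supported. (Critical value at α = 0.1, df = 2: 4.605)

15.199; not consistent

Total ratio parts = 16. Expected numbers out of 845:
  red: 845 × 9/16 = 475.3125
  sandy: 845 × 6/16 = 316.875
  white: 845 × 1/16 = 52.8125
χ² = Σ (O − E)² / E
  red: (521 − 475.3125)² / 475.3125 = 4.3915
  sandy: (293 − 316.875)² / 316.875 = 1.7989
  white: (31 − 52.8125)² / 52.8125 = 9.0089
χ² = 4.3915 + 1.7989 + 9.0089 = 15.1993 ≈ 15.199
Degrees of freedom = 3 − 1 = 2; critical value at α = 0.1 is 4.605.
Since 15.199 > 4.605, we reject the null hypothesis — the data do not fit the 9:6:1 ratio.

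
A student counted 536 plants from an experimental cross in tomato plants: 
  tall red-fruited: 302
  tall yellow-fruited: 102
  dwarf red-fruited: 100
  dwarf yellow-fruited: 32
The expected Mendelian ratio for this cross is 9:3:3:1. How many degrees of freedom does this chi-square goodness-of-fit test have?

3

A goodness-of-fit test with 4 phenotype classes has df = 4 − 1 = 3.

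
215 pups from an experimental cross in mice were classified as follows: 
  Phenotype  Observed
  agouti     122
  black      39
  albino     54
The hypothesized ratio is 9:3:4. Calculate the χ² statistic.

The 9:3:4 ratio has 16 parts, so with N = 215 the expected counts are:
  agouti: 215 × 9/16 = 120.9375
  black: 215 × 3/16 = 40.3125
  albino: 215 × 4/16 = 53.75
χ² = Σ (O − E)² / E
  agouti: (122 − 120.9375)² / 120.9375 = 0.0093
  black: (39 − 40.3125)² / 40.3125 = 0.0427
  albino: (54 − 53.75)² / 53.75 = 0.0012
χ² = 0.0093 + 0.0427 + 0.0012 = 0.0532 ≈ 0.053

0.053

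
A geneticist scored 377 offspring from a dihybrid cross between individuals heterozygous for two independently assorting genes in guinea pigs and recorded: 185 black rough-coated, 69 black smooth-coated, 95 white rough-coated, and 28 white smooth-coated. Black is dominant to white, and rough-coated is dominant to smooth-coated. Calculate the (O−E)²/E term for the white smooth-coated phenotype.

0.836

A dihybrid F₂ with independent assortment and complete dominance at both loci gives a 9:3:3:1 phenotypic ratio.
The 9:3:3:1 ratio has 16 parts, so with N = 377 the expected counts are:
  black rough-coated: 377 × 9/16 = 212.0625
  black smooth-coated: 377 × 3/16 = 70.6875
  white rough-coated: 377 × 3/16 = 70.6875
  white smooth-coated: 377 × 1/16 = 23.5625
Contribution of white smooth-coated: (28 − 23.5625)² / 23.5625 = 0.8357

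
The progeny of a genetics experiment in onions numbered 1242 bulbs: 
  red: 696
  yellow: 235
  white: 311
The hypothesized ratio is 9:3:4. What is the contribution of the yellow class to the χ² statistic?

Expected counts for N = 1242 under a 9:3:4 ratio (total parts = 16):
  red: 1242 × 9/16 = 698.625
  yellow: 1242 × 3/16 = 232.875
  white: 1242 × 4/16 = 310.5
Contribution of yellow: (235 − 232.875)² / 232.875 = 0.0194

0.019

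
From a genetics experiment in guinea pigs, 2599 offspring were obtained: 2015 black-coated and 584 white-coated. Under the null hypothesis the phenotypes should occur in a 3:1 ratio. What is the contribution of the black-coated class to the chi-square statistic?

2.218

The 3:1 ratio has 4 parts, so with N = 2599 the expected counts are:
  black-coated: 2599 × 3/4 = 1949.25
  white-coated: 2599 × 1/4 = 649.75
Contribution of black-coated: (2015 − 1949.25)² / 1949.25 = 2.2178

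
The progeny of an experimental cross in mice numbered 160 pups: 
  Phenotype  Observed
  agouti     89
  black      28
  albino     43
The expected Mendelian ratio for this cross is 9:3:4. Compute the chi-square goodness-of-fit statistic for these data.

0.369

Expected counts for N = 160 under a 9:3:4 ratio (total parts = 16):
  agouti: 160 × 9/16 = 90
  black: 160 × 3/16 = 30
  albino: 160 × 4/16 = 40
χ² = Σ (O − E)² / E
  agouti: (89 − 90)² / 90 = 0.0111
  black: (28 − 30)² / 30 = 0.1333
  albino: (43 − 40)² / 40 = 0.2250
χ² = 0.0111 + 0.1333 + 0.2250 = 0.3694 ≈ 0.369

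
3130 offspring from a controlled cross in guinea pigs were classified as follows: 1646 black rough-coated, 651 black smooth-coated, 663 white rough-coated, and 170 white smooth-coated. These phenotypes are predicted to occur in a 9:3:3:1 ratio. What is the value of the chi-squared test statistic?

Total ratio parts = 16. Expected numbers out of 3130:
  black rough-coated: 3130 × 9/16 = 1760.625
  black smooth-coated: 3130 × 3/16 = 586.875
  white rough-coated: 3130 × 3/16 = 586.875
  white smooth-coated: 3130 × 1/16 = 195.625
χ² = Σ (O − E)² / E
  black rough-coated: (1646 − 1760.625)² / 1760.625 = 7.4626
  black smooth-coated: (651 − 586.875)² / 586.875 = 7.0066
  white rough-coated: (663 − 586.875)² / 586.875 = 9.8744
  white smooth-coated: (170 − 195.625)² / 195.625 = 3.3566
χ² = 7.4626 + 7.0066 + 9.8744 + 3.3566 = 27.7002 ≈ 27.700

27.700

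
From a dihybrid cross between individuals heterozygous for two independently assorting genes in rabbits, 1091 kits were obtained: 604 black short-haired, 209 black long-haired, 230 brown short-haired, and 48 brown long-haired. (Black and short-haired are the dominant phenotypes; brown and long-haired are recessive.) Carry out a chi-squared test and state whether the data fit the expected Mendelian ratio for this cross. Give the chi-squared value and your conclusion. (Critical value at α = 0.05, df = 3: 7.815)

A dihybrid F₂ with independent assortment and complete dominance at both loci gives a 9:3:3:1 phenotypic ratio.
The 9:3:3:1 ratio has 16 parts, so with N = 1091 the expected counts are:
  black short-haired: 1091 × 9/16 = 613.6875
  black long-haired: 1091 × 3/16 = 204.5625
  brown short-haired: 1091 × 3/16 = 204.5625
  brown long-haired: 1091 × 1/16 = 68.1875
χ² = Σ (O − E)² / E
  black short-haired: (604 − 613.6875)² / 613.6875 = 0.1529
  black long-haired: (209 − 204.5625)² / 204.5625 = 0.0963
  brown short-haired: (230 − 204.5625)² / 204.5625 = 3.1632
  brown long-haired: (48 − 68.1875)² / 68.1875 = 5.9767
χ² = 0.1529 + 0.0963 + 3.1632 + 5.9767 = 9.3891 ≈ 9.389
Degrees of freedom = 4 − 1 = 3; critical value at α = 0.05 is 7.815.
Since 9.389 > 7.815, we reject the null hypothesis — the data do not fit the 9:3:3:1 ratio.

9.389; not consistent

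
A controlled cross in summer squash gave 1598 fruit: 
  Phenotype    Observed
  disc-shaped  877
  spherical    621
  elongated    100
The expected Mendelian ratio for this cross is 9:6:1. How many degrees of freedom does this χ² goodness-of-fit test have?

A goodness-of-fit test with 3 phenotype classes has df = 3 − 1 = 2.

2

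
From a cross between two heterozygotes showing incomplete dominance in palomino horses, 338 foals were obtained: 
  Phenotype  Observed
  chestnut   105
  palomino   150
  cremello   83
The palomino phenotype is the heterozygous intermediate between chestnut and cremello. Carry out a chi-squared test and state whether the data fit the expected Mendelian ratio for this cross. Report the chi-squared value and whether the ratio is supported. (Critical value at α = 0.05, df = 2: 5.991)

With incomplete dominance, a heterozygote × heterozygote cross gives a 1:2:1 phenotypic ratio.
The 1:2:1 ratio has 4 parts, so with N = 338 the expected counts are:
  chestnut: 338 × 1/4 = 84.5
  palomino: 338 × 2/4 = 169
  cremello: 338 × 1/4 = 84.5
χ² = Σ (O − E)² / E
  chestnut: (105 − 84.5)² / 84.5 = 4.9734
  palomino: (150 − 169)² / 169 = 2.1361
  cremello: (83 − 84.5)² / 84.5 = 0.0266
χ² = 4.9734 + 2.1361 + 0.0266 = 7.1361 ≈ 7.136
Degrees of freedom = 3 − 1 = 2; critical value at α = 0.05 is 5.991.
Since 7.136 > 5.991, we reject the null hypothesis — the data do not fit the 1:2:1 ratio.

7.136; not consistent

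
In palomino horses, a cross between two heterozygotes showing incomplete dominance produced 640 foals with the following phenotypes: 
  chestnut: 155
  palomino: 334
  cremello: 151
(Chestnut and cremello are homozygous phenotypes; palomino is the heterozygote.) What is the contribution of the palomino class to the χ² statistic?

0.613

With incomplete dominance, a heterozygote × heterozygote cross gives a 1:2:1 phenotypic ratio.
Total ratio parts = 4. Expected numbers out of 640:
  chestnut: 640 × 1/4 = 160
  palomino: 640 × 2/4 = 320
  cremello: 640 × 1/4 = 160
Contribution of palomino: (334 − 320)² / 320 = 0.6125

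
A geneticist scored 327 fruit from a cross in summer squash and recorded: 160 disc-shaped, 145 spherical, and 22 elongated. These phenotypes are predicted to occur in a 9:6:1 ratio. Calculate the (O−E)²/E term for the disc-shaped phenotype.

Under the 9:6:1 hypothesis (Σ ratio = 16, N = 327):
  disc-shaped: 327 × 9/16 = 183.9375
  spherical: 327 × 6/16 = 122.625
  elongated: 327 × 1/16 = 20.4375
Contribution of disc-shaped: (160 − 183.9375)² / 183.9375 = 3.1152

3.115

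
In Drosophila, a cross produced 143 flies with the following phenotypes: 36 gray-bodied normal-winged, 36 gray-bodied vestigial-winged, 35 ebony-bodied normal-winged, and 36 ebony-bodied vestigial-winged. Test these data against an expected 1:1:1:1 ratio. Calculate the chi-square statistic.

0.021

The 1:1:1:1 ratio has 4 parts, so with N = 143 the expected counts are:
  gray-bodied normal-winged: 143 × 1/4 = 35.75
  gray-bodied vestigial-winged: 143 × 1/4 = 35.75
  ebony-bodied normal-winged: 143 × 1/4 = 35.75
  ebony-bodied vestigial-winged: 143 × 1/4 = 35.75
χ² = Σ (O − E)² / E
  gray-bodied normal-winged: (36 − 35.75)² / 35.75 = 0.0017
  gray-bodied vestigial-winged: (36 − 35.75)² / 35.75 = 0.0017
  ebony-bodied normal-winged: (35 − 35.75)² / 35.75 = 0.0157
  ebony-bodied vestigial-winged: (36 − 35.75)² / 35.75 = 0.0017
χ² = 0.0017 + 0.0017 + 0.0157 + 0.0017 = 0.0208 ≈ 0.021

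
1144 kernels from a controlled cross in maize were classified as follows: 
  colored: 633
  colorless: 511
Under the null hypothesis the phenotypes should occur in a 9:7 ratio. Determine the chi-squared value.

Total ratio parts = 16. Expected numbers out of 1144:
  colored: 1144 × 9/16 = 643.5
  colorless: 1144 × 7/16 = 500.5
χ² = Σ (O − E)² / E
  colored: (633 − 643.5)² / 643.5 = 0.1713
  colorless: (511 − 500.5)² / 500.5 = 0.2203
χ² = 0.1713 + 0.2203 = 0.3916 ≈ 0.392

0.392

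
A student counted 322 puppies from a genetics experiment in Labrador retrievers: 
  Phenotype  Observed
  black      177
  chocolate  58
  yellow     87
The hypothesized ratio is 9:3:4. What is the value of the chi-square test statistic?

Expected counts for N = 322 under a 9:3:4 ratio (total parts = 16):
  black: 322 × 9/16 = 181.125
  chocolate: 322 × 3/16 = 60.375
  yellow: 322 × 4/16 = 80.5
χ² = Σ (O − E)² / E
  black: (177 − 181.125)² / 181.125 = 0.0939
  chocolate: (58 − 60.375)² / 60.375 = 0.0934
  yellow: (87 − 80.5)² / 80.5 = 0.5248
χ² = 0.0939 + 0.0934 + 0.5248 = 0.7121 ≈ 0.712

0.712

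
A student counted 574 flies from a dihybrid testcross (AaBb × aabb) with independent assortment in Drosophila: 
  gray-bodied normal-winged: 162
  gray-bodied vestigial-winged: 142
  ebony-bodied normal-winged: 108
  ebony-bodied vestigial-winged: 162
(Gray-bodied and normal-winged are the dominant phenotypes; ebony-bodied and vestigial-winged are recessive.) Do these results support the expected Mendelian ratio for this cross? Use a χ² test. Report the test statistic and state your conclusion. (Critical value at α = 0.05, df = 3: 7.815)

13.568; not consistent

A dihybrid testcross with independent assortment gives a 1:1:1:1 ratio.
Total ratio parts = 4. Expected numbers out of 574:
  gray-bodied normal-winged: 574 × 1/4 = 143.5
  gray-bodied vestigial-winged: 574 × 1/4 = 143.5
  ebony-bodied normal-winged: 574 × 1/4 = 143.5
  ebony-bodied vestigial-winged: 574 × 1/4 = 143.5
χ² = Σ (O − E)² / E
  gray-bodied normal-winged: (162 − 143.5)² / 143.5 = 2.3850
  gray-bodied vestigial-winged: (142 − 143.5)² / 143.5 = 0.0157
  ebony-bodied normal-winged: (108 − 143.5)² / 143.5 = 8.7822
  ebony-bodied vestigial-winged: (162 − 143.5)² / 143.5 = 2.3850
χ² = 2.3850 + 0.0157 + 8.7822 + 2.3850 = 13.5679 ≈ 13.568
Degrees of freedom = 4 − 1 = 3; critical value at α = 0.05 is 7.815.
Since 13.568 > 7.815, we reject the null hypothesis — the data do not fit the 1:1:1:1 ratio.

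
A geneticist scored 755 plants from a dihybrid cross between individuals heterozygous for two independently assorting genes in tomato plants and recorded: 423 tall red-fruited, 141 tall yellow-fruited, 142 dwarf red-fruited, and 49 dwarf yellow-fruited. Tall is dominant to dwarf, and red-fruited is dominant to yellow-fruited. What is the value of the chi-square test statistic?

A dihybrid F₂ with independent assortment and complete dominance at both loci gives a 9:3:3:1 phenotypic ratio.
Total ratio parts = 16. Expected numbers out of 755:
  tall red-fruited: 755 × 9/16 = 424.6875
  tall yellow-fruited: 755 × 3/16 = 141.5625
  dwarf red-fruited: 755 × 3/16 = 141.5625
  dwarf yellow-fruited: 755 × 1/16 = 47.1875
χ² = Σ (O − E)² / E
  tall red-fruited: (423 − 424.6875)² / 424.6875 = 0.0067
  tall yellow-fruited: (141 − 141.5625)² / 141.5625 = 0.0022
  dwarf red-fruited: (142 − 141.5625)² / 141.5625 = 0.0014
  dwarf yellow-fruited: (49 − 47.1875)² / 47.1875 = 0.0696
χ² = 0.0067 + 0.0022 + 0.0014 + 0.0696 = 0.0799 ≈ 0.080

0.080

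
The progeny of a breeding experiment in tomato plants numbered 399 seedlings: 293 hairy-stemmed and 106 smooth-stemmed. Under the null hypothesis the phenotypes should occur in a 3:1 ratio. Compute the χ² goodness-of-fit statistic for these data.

Under the 3:1 hypothesis (Σ ratio = 4, N = 399):
  hairy-stemmed: 399 × 3/4 = 299.25
  smooth-stemmed: 399 × 1/4 = 99.75
χ² = Σ (O − E)² / E
  hairy-stemmed: (293 − 299.25)² / 299.25 = 0.1305
  smooth-stemmed: (106 − 99.75)² / 99.75 = 0.3916
χ² = 0.1305 + 0.3916 = 0.5221 ≈ 0.522

0.522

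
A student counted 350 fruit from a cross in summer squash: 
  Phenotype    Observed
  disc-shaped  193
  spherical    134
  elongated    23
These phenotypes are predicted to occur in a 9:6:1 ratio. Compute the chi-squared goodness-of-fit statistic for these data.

0.192

Under the 9:6:1 hypothesis (Σ ratio = 16, N = 350):
  disc-shaped: 350 × 9/16 = 196.875
  spherical: 350 × 6/16 = 131.25
  elongated: 350 × 1/16 = 21.875
χ² = Σ (O − E)² / E
  disc-shaped: (193 − 196.875)² / 196.875 = 0.0763
  spherical: (134 − 131.25)² / 131.25 = 0.0576
  elongated: (23 − 21.875)² / 21.875 = 0.0579
χ² = 0.0763 + 0.0576 + 0.0579 = 0.1918 ≈ 0.192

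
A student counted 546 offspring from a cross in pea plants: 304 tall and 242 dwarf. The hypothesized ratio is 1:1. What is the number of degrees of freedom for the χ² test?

1

A goodness-of-fit test with 2 phenotype classes has df = 2 − 1 = 1.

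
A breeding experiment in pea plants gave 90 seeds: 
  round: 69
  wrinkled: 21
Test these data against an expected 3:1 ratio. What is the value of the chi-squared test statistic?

The 3:1 ratio has 4 parts, so with N = 90 the expected counts are:
  round: 90 × 3/4 = 67.5
  wrinkled: 90 × 1/4 = 22.5
χ² = Σ (O − E)² / E
  round: (69 − 67.5)² / 67.5 = 0.0333
  wrinkled: (21 − 22.5)² / 22.5 = 0.1000
χ² = 0.0333 + 0.1000 = 0.1333 ≈ 0.133

0.133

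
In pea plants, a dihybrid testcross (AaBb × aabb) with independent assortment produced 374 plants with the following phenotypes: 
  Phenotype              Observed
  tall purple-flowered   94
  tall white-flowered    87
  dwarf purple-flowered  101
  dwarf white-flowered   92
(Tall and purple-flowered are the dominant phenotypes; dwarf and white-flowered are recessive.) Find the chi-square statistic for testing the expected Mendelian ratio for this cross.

A dihybrid testcross with independent assortment gives a 1:1:1:1 ratio.
Total ratio parts = 4. Expected numbers out of 374:
  tall purple-flowered: 374 × 1/4 = 93.5
  tall white-flowered: 374 × 1/4 = 93.5
  dwarf purple-flowered: 374 × 1/4 = 93.5
  dwarf white-flowered: 374 × 1/4 = 93.5
χ² = Σ (O − E)² / E
  tall purple-flowered: (94 − 93.5)² / 93.5 = 0.0027
  tall white-flowered: (87 − 93.5)² / 93.5 = 0.4519
  dwarf purple-flowered: (101 − 93.5)² / 93.5 = 0.6016
  dwarf white-flowered: (92 − 93.5)² / 93.5 = 0.0241
χ² = 0.0027 + 0.4519 + 0.6016 + 0.0241 = 1.0803 ≈ 1.080

1.080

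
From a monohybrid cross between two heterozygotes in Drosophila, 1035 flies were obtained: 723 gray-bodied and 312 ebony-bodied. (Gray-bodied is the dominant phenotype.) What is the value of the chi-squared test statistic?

14.612

For a monohybrid cross between heterozygotes with complete dominance, the expected phenotypic ratio is 3:1.
Expected counts for N = 1035 under a 3:1 ratio (total parts = 4):
  gray-bodied: 1035 × 3/4 = 776.25
  ebony-bodied: 1035 × 1/4 = 258.75
χ² = Σ (O − E)² / E
  gray-bodied: (723 − 776.25)² / 776.25 = 3.6529
  ebony-bodied: (312 − 258.75)² / 258.75 = 10.9587
χ² = 3.6529 + 10.9587 = 14.6116 ≈ 14.612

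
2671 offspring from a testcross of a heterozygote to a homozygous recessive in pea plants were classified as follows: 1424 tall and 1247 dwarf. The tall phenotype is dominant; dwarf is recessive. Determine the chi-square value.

11.729

A testcross of a heterozygote (Aa × aa) gives a 1:1 phenotypic ratio.
The 1:1 ratio has 2 parts, so with N = 2671 the expected counts are:
  tall: 2671 × 1/2 = 1335.5
  dwarf: 2671 × 1/2 = 1335.5
χ² = Σ (O − E)² / E
  tall: (1424 − 1335.5)² / 1335.5 = 5.8647
  dwarf: (1247 − 1335.5)² / 1335.5 = 5.8647
χ² = 5.8647 + 5.8647 = 11.7294 ≈ 11.729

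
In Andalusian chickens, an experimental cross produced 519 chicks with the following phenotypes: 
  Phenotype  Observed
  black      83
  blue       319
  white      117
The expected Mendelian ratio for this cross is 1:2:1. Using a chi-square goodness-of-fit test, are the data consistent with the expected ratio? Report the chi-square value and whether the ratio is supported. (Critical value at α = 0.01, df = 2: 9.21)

Under the 1:2:1 hypothesis (Σ ratio = 4, N = 519):
  black: 519 × 1/4 = 129.75
  blue: 519 × 2/4 = 259.5
  white: 519 × 1/4 = 129.75
χ² = Σ (O − E)² / E
  black: (83 − 129.75)² / 129.75 = 16.8444
  blue: (319 − 259.5)² / 259.5 = 13.6426
  white: (117 − 129.75)² / 129.75 = 1.2529
χ² = 16.8444 + 13.6426 + 1.2529 = 31.7399 ≈ 31.740
Degrees of freedom = 3 − 1 = 2; critical value at α = 0.01 is 9.21.
Since 31.740 > 9.21, we reject the null hypothesis — the data do not fit the 1:2:1 ratio.

31.740; not consistent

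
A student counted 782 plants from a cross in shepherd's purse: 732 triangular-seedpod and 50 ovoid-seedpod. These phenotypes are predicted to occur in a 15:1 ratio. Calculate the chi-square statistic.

Expected counts for N = 782 under a 15:1 ratio (total parts = 16):
  triangular-seedpod: 782 × 15/16 = 733.125
  ovoid-seedpod: 782 × 1/16 = 48.875
χ² = Σ (O − E)² / E
  triangular-seedpod: (732 − 733.125)² / 733.125 = 0.0017
  ovoid-seedpod: (50 − 48.875)² / 48.875 = 0.0259
χ² = 0.0017 + 0.0259 = 0.0276 ≈ 0.028

0.028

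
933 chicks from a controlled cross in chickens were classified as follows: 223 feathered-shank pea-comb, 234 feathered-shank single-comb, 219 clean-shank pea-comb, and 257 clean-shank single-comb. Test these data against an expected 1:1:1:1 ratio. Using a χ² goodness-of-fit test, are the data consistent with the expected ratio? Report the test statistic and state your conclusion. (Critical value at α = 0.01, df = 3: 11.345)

Expected counts for N = 933 under a 1:1:1:1 ratio (total parts = 4):
  feathered-shank pea-comb: 933 × 1/4 = 233.25
  feathered-shank single-comb: 933 × 1/4 = 233.25
  clean-shank pea-comb: 933 × 1/4 = 233.25
  clean-shank single-comb: 933 × 1/4 = 233.25
χ² = Σ (O − E)² / E
  feathered-shank pea-comb: (223 − 233.25)² / 233.25 = 0.4504
  feathered-shank single-comb: (234 − 233.25)² / 233.25 = 0.0024
  clean-shank pea-comb: (219 − 233.25)² / 233.25 = 0.8706
  clean-shank single-comb: (257 − 233.25)² / 233.25 = 2.4183
χ² = 0.4504 + 0.0024 + 0.8706 + 2.4183 = 3.7417 ≈ 3.742
Degrees of freedom = 4 − 1 = 3; critical value at α = 0.01 is 11.345.
Since 3.742 < 11.345, we fail to reject the null hypothesis — the data are consistent with the 1:1:1:1 ratio.

3.742; consistent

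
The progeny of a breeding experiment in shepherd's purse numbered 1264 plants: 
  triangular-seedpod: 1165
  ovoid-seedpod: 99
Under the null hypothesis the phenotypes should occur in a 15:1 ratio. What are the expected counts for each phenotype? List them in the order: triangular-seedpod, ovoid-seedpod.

1185, 79

Total ratio parts = 16. Expected numbers out of 1264:
  triangular-seedpod: 1264 × 15/16 = 1185
  ovoid-seedpod: 1264 × 1/16 = 79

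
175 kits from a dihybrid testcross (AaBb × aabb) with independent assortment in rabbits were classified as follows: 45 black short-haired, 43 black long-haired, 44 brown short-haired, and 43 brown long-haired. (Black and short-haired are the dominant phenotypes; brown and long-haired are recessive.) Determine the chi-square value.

0.063

A dihybrid testcross with independent assortment gives a 1:1:1:1 ratio.
Under the 1:1:1:1 hypothesis (Σ ratio = 4, N = 175):
  black short-haired: 175 × 1/4 = 43.75
  black long-haired: 175 × 1/4 = 43.75
  brown short-haired: 175 × 1/4 = 43.75
  brown long-haired: 175 × 1/4 = 43.75
χ² = Σ (O − E)² / E
  black short-haired: (45 − 43.75)² / 43.75 = 0.0357
  black long-haired: (43 − 43.75)² / 43.75 = 0.0129
  brown short-haired: (44 − 43.75)² / 43.75 = 0.0014
  brown long-haired: (43 − 43.75)² / 43.75 = 0.0129
χ² = 0.0357 + 0.0129 + 0.0014 + 0.0129 = 0.0629 ≈ 0.063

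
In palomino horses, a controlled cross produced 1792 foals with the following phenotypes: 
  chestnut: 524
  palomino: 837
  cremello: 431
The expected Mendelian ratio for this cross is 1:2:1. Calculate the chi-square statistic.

17.423

Total ratio parts = 4. Expected numbers out of 1792:
  chestnut: 1792 × 1/4 = 448
  palomino: 1792 × 2/4 = 896
  cremello: 1792 × 1/4 = 448
χ² = Σ (O − E)² / E
  chestnut: (524 − 448)² / 448 = 12.8929
  palomino: (837 − 896)² / 896 = 3.8850
  cremello: (431 − 448)² / 448 = 0.6451
χ² = 12.8929 + 3.8850 + 0.6451 = 17.423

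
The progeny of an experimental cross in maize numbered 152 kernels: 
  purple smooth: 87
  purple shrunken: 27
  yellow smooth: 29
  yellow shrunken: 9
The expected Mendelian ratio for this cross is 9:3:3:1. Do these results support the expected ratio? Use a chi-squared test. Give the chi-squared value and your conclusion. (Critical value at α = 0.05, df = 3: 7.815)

Under the 9:3:3:1 hypothesis (Σ ratio = 16, N = 152):
  purple smooth: 152 × 9/16 = 85.5
  purple shrunken: 152 × 3/16 = 28.5
  yellow smooth: 152 × 3/16 = 28.5
  yellow shrunken: 152 × 1/16 = 9.5
χ² = Σ (O − E)² / E
  purple smooth: (87 − 85.5)² / 85.5 = 0.0263
  purple shrunken: (27 − 28.5)² / 28.5 = 0.0789
  yellow smooth: (29 − 28.5)² / 28.5 = 0.0088
  yellow shrunken: (9 − 9.5)² / 9.5 = 0.0263
χ² = 0.0263 + 0.0789 + 0.0088 + 0.0263 = 0.1403 ≈ 0.140
Degrees of freedom = 4 − 1 = 3; critical value at α = 0.05 is 7.815.
Since 0.140 < 7.815, we fail to reject the null hypothesis — the data are consistent with the 9:3:3:1 ratio.

0.140; consistent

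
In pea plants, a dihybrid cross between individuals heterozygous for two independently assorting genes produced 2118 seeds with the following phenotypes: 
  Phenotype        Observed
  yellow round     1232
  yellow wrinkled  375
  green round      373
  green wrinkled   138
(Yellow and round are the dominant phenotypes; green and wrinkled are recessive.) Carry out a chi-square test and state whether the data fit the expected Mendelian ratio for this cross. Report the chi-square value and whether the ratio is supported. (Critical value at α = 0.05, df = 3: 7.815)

A dihybrid F₂ with independent assortment and complete dominance at both loci gives a 9:3:3:1 phenotypic ratio.
Total ratio parts = 16. Expected numbers out of 2118:
  yellow round: 2118 × 9/16 = 1191.375
  yellow wrinkled: 2118 × 3/16 = 397.125
  green round: 2118 × 3/16 = 397.125
  green wrinkled: 2118 × 1/16 = 132.375
χ² = Σ (O − E)² / E
  yellow round: (1232 − 1191.375)² / 1191.375 = 1.3853
  yellow wrinkled: (375 − 397.125)² / 397.125 = 1.2326
  green round: (373 − 397.125)² / 397.125 = 1.4656
  green wrinkled: (138 − 132.375)² / 132.375 = 0.2390
χ² = 1.3853 + 1.2326 + 1.4656 + 0.2390 = 4.3225 ≈ 4.323
Degrees of freedom = 4 − 1 = 3; critical value at α = 0.05 is 7.815.
Since 4.323 < 7.815, we fail to reject the null hypothesis — the data are consistent with the 9:3:3:1 ratio.

4.323; consistent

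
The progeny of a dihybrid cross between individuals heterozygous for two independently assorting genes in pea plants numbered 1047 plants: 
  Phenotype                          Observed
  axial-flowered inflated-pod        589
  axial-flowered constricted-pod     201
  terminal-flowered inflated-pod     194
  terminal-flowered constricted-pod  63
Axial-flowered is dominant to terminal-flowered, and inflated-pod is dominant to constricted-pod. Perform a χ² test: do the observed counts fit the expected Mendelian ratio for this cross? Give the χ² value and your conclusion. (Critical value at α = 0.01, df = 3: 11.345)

0.230; consistent

A dihybrid F₂ with independent assortment and complete dominance at both loci gives a 9:3:3:1 phenotypic ratio.
The 9:3:3:1 ratio has 16 parts, so with N = 1047 the expected counts are:
  axial-flowered inflated-pod: 1047 × 9/16 = 588.9375
  axial-flowered constricted-pod: 1047 × 3/16 = 196.3125
  terminal-flowered inflated-pod: 1047 × 3/16 = 196.3125
  terminal-flowered constricted-pod: 1047 × 1/16 = 65.4375
χ² = Σ (O − E)² / E
  axial-flowered inflated-pod: (589 − 588.9375)² / 588.9375 = 0.0000
  axial-flowered constricted-pod: (201 − 196.3125)² / 196.3125 = 0.1119
  terminal-flowered inflated-pod: (194 − 196.3125)² / 196.3125 = 0.0272
  terminal-flowered constricted-pod: (63 − 65.4375)² / 65.4375 = 0.0908
χ² = 0.0000 + 0.1119 + 0.0272 + 0.0908 = 0.2299 ≈ 0.230
Degrees of freedom = 4 − 1 = 3; critical value at α = 0.01 is 11.345.
Since 0.230 < 11.345, we fail to reject the null hypothesis — the data are consistent with the 9:3:3:1 ratio.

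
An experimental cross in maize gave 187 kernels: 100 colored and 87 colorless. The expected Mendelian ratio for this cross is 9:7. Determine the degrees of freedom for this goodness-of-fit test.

A goodness-of-fit test with 2 phenotype classes has df = 2 − 1 = 1.

1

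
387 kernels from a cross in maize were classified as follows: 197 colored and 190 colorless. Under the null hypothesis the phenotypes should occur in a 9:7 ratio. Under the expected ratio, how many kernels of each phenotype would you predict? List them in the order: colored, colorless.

217.6875, 169.3125

The 9:7 ratio has 16 parts, so with N = 387 the expected counts are:
  colored: 387 × 9/16 = 217.6875
  colorless: 387 × 7/16 = 169.3125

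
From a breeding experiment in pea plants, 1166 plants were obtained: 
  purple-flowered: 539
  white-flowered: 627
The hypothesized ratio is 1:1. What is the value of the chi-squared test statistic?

6.642

The 1:1 ratio has 2 parts, so with N = 1166 the expected counts are:
  purple-flowered: 1166 × 1/2 = 583
  white-flowered: 1166 × 1/2 = 583
χ² = Σ (O − E)² / E
  purple-flowered: (539 − 583)² / 583 = 3.3208
  white-flowered: (627 − 583)² / 583 = 3.3208
χ² = 3.3208 + 3.3208 = 6.6416 ≈ 6.642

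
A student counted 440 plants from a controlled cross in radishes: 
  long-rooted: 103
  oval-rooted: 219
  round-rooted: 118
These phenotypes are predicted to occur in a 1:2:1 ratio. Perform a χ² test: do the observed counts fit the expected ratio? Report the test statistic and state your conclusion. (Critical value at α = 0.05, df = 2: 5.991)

1.032; consistent

Under the 1:2:1 hypothesis (Σ ratio = 4, N = 440):
  long-rooted: 440 × 1/4 = 110
  oval-rooted: 440 × 2/4 = 220
  round-rooted: 440 × 1/4 = 110
χ² = Σ (O − E)² / E
  long-rooted: (103 − 110)² / 110 = 0.4455
  oval-rooted: (219 − 220)² / 220 = 0.0045
  round-rooted: (118 − 110)² / 110 = 0.5818
χ² = 0.4455 + 0.0045 + 0.5818 = 1.0318 ≈ 1.032
Degrees of freedom = 3 − 1 = 2; critical value at α = 0.05 is 5.991.
Since 1.032 < 5.991, we fail to reject the null hypothesis — the data are consistent with the 1:2:1 ratio.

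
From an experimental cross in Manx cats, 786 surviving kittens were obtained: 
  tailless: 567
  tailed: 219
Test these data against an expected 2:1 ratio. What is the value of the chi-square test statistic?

Expected counts for N = 786 under a 2:1 ratio (total parts = 3):
  tailless: 786 × 2/3 = 524
  tailed: 786 × 1/3 = 262
χ² = Σ (O − E)² / E
  tailless: (567 − 524)² / 524 = 3.5286
  tailed: (219 − 262)² / 262 = 7.0573
χ² = 3.5286 + 7.0573 = 10.5859 ≈ 10.586

10.586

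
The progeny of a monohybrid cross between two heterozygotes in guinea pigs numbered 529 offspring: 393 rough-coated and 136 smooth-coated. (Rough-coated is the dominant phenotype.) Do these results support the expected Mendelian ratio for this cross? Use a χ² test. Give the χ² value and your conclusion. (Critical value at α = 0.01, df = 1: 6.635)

For a monohybrid cross between heterozygotes with complete dominance, the expected phenotypic ratio is 3:1.
Total ratio parts = 4. Expected numbers out of 529:
  rough-coated: 529 × 3/4 = 396.75
  smooth-coated: 529 × 1/4 = 132.25
χ² = Σ (O − E)² / E
  rough-coated: (393 − 396.75)² / 396.75 = 0.0354
  smooth-coated: (136 − 132.25)² / 132.25 = 0.1063
χ² = 0.0354 + 0.1063 = 0.1417 ≈ 0.142
Degrees of freedom = 2 − 1 = 1; critical value at α = 0.01 is 6.635.
Since 0.142 < 6.635, we fail to reject the null hypothesis — the data are consistent with the 3:1 ratio.

0.142; consistent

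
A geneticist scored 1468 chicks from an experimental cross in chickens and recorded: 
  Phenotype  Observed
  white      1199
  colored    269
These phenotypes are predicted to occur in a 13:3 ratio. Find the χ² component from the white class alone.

Under the 13:3 hypothesis (Σ ratio = 16, N = 1468):
  white: 1468 × 13/16 = 1192.75
  colored: 1468 × 3/16 = 275.25
Contribution of white: (1199 − 1192.75)² / 1192.75 = 0.0327

0.033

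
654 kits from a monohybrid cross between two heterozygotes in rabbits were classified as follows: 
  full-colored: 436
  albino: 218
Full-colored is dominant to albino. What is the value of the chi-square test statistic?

For a monohybrid cross between heterozygotes with complete dominance, the expected phenotypic ratio is 3:1.
Under the 3:1 hypothesis (Σ ratio = 4, N = 654):
  full-colored: 654 × 3/4 = 490.5
  albino: 654 × 1/4 = 163.5
χ² = Σ (O − E)² / E
  full-colored: (436 − 490.5)² / 490.5 = 6.0556
  albino: (218 − 163.5)² / 163.5 = 18.1667
χ² = 6.0556 + 18.1667 = 24.2223 ≈ 24.222

24.222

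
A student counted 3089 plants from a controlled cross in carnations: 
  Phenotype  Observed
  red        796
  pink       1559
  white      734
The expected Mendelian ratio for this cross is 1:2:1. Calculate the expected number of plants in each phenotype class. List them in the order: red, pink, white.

The 1:2:1 ratio has 4 parts, so with N = 3089 the expected counts are:
  red: 3089 × 1/4 = 772.25
  pink: 3089 × 2/4 = 1544.5
  white: 3089 × 1/4 = 772.25

772.25, 1544.5, 772.25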